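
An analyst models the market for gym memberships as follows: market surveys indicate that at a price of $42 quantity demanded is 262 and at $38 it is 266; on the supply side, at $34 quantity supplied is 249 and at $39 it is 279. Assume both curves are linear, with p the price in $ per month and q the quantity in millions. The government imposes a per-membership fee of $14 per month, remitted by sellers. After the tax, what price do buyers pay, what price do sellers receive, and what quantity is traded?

Buyers pay $49; sellers receive $35; quantity = 255.

Demand slope: (266 − 262)/(38 − 42) = -1, so qd = 304 − p.
Supply slope: (279 − 249)/(39 − 34) = 6, so qs = 6p + 45.
Before the tax: set 304 − p = 6p + 45 → p* = $37, q* = 267.
With the tax collected from sellers, supply shifts: qs = 6(p − 14) + 45.
New equilibrium: buyers pay $49, sellers receive $35, q = 255. (Wedge: pb − ps = 14.)
The less price-elastic side of the market bears the larger share of a per-unit tax.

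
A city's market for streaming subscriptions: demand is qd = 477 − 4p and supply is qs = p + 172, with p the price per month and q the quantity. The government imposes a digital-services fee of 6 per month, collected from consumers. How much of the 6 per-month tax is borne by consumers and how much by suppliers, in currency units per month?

Without the tax, 477 − 4p = p + 172 gives 5p = 305, so p* = 61 and q* = 233.
With the tax collected from consumers, demand (in seller-price terms) shifts: qd = 477 − 4(p + 6).
Solving gives q = 228.2 with consumers paying 62.2 and suppliers receiving 56.2 (the 6 wedge).
Burden on consumers: 1.2; on suppliers: 4.8. (They sum to 6.)

Consumers bear 1.2 per month; suppliers bear 4.8 per month.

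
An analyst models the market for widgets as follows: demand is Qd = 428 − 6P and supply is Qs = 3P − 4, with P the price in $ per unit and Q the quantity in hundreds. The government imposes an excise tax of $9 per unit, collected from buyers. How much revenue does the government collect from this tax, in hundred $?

Tax revenue = $1098 hundred.

Without the tax, 428 − 6P = 3P − 4 gives 9P = 432, so P* = $48 and Q* = 140.
With the tax collected from buyers, demand (in seller-price terms) shifts: Qd = 428 − 6(P + 9).
Solving gives Q = 122 with buyers paying $51 and producers receiving $42 (the $9 wedge).
Revenue = t · Q = 9 · 122 = $1098.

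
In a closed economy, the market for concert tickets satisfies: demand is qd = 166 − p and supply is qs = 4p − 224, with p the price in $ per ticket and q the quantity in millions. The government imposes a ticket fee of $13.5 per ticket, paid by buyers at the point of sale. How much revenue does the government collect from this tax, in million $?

Tax revenue = $1042.2 million.

Before the tax: set 166 − p = 4p − 224 → p* = $78, q* = 88.
With the tax collected from buyers, demand (in seller-price terms) shifts: qd = 166 − (p + 13.5).
Solving gives q = 77.2 with buyers paying $88.8 and producers receiving $75.3 (the $13.5 wedge).
Revenue = t · Q = 13.5 · 77.2 = $1042.2.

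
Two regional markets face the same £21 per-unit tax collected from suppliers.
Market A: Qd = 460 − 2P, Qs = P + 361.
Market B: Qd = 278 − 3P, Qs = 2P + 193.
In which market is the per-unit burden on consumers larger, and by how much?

Market A: pre-tax P* = £33, Q* = 394; post-tax Q = 380; per-unit burden on consumers = £7.
Market B: pre-tax P* = £17, Q* = 227; post-tax Q = 201.8; per-unit burden on consumers = £8.4.
Difference: £7 vs £8.4 → market B is larger by £1.4.

Market B, by £1.4.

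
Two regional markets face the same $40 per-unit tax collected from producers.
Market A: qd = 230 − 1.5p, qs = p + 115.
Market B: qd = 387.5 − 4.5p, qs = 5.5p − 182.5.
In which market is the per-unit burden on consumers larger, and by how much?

Market A: pre-tax p* = $46, q* = 161; post-tax q = 137; per-unit burden on consumers = $16.
Market B: pre-tax p* = $57, q* = 131; post-tax q = 32; per-unit burden on consumers = $22.
Difference: $16 vs $22 → market B is larger by $6.

Market B, by $6.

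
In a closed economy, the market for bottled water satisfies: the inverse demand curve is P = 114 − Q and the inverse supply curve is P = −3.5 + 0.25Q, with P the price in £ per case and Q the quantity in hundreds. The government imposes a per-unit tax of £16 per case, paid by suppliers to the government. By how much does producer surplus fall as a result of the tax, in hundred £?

Producer surplus falls by £280.32 hundred.

Rewrite in direct form: Qd = 114 − P and Qs = 4P + 14.
Without the tax, 114 − P = 4P + 14 gives 5P = 100, so P* = £20 and Q* = 94.
With the tax collected from suppliers, supply shifts: Qs = 4(P − 16) + 14.
Solving gives Q = 81.2 with consumers paying £32.8 and suppliers receiving £16.8 (the £16 wedge).
ΔPS is the trapezoid between Q = 81.2 and Q = 94 of height £3.2: ½ · (94 + 81.2) · 3.2 = £280.32.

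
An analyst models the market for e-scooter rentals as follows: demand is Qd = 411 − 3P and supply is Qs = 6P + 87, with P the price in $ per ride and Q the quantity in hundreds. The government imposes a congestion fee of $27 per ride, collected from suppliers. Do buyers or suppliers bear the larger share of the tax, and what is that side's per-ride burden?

Buyers bear the larger share: $18 per ride.

Without the tax, 411 − 3P = 6P + 87 gives 9P = 324, so P* = $36 and Q* = 303.
With the tax collected from suppliers, supply shifts: Qs = 6(P − 27) + 87.
New equilibrium: buyers pay $54, suppliers receive $27, Q = 249. (Wedge: Pb − Ps = 27.)
Per-ride burden: buyers $18, suppliers $9.
Buyers take the larger share because demand is less price-elastic here (demand slope 3 vs supply slope 6).
The less price-elastic side of the market bears the larger share of a per-unit tax.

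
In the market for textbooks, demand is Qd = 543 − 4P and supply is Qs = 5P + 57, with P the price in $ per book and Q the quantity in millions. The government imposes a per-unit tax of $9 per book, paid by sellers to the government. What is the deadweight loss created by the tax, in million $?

Deadweight loss = $90 million.

Before the tax: set 543 − 4P = 5P + 57 → P* = $54, Q* = 327.
With the tax collected from sellers, supply shifts: Qs = 5(P − 9) + 57.
Solving gives Q = 307 with consumers paying $59 and sellers receiving $50 (the $9 wedge).
Quantity falls by |ΔQ| = |327 − 307| = 20.
DWL = ½ · t · |ΔQ| = ½ · 9 · 20 = $90.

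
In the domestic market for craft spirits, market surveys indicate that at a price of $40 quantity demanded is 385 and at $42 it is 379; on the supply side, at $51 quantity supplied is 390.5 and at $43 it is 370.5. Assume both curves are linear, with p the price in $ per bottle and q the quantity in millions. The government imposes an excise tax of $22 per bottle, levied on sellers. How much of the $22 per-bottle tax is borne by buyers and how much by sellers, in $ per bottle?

Buyers bear $10 per bottle; sellers bear $12 per bottle.

Demand slope: (379 − 385)/(42 − 40) = -3, so qd = 505 − 3p.
Supply slope: (370.5 − 390.5)/(43 − 51) = 2.5, so qs = 2.5p + 263.
Without the tax, 505 − 3p = 2.5p + 263 gives 5.5p = 242, so p* = $44 and q* = 373.
With the tax collected from sellers, supply shifts: qs = 2.5(p − 22) + 263.
New equilibrium: buyers pay $54, sellers receive $32, q = 343. (Wedge: pb − ps = 22.)
Burden on buyers: $10; on sellers: $12. (They sum to $22.)
The less price-elastic side of the market bears the larger share of a per-unit tax.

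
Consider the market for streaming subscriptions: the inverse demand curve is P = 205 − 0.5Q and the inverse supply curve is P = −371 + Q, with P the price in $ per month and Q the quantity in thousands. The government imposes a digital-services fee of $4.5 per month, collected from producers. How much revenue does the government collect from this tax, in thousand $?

Tax revenue = $1714.5 thousand.

Inverting to Q(P) form: Qd = 410 − 2P; Qs = P + 371.
Before the tax: set 410 − 2P = P + 371 → P* = $13, Q* = 384.
With the tax collected from producers, supply shifts: Qs = (P − 4.5) + 371.
Solving gives Q = 381 with buyers paying $14.5 and producers receiving $10 (the $4.5 wedge).
Revenue = t · Q = 4.5 · 381 = $1714.5.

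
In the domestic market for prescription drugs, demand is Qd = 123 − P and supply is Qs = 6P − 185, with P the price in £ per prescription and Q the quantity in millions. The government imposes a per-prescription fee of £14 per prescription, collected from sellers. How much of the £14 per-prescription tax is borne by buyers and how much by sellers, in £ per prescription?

Without the tax, 123 − P = 6P − 185 gives 7P = 308, so P* = £44 and Q* = 79.
With the tax collected from sellers, supply shifts: Qs = 6(P − 14) − 185.
Solving gives Q = 67 with buyers paying £56 and sellers receiving £42 (the £14 wedge).
Burden on buyers: £12; on sellers: £2. (They sum to £14.)
The less price-elastic side of the market bears the larger share of a per-unit tax.

Buyers bear £12 per prescription; sellers bear £2 per prescription.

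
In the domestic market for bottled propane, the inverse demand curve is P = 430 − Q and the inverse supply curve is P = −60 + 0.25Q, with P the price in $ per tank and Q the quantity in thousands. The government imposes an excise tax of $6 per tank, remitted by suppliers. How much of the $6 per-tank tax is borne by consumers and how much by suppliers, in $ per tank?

Consumers bear $4.8 per tank; suppliers bear $1.2 per tank.

Inverting to Q(P) form: Qd = 430 − P; Qs = 4P + 240.
Before the tax: set 430 − P = 4P + 240 → P* = $38, Q* = 392.
With the tax collected from suppliers, supply shifts: Qs = 4(P − 6) + 240.
New equilibrium: consumers pay $42.8, suppliers receive $36.8, Q = 387.2. (Wedge: Pb − Ps = 6.)
Burden on consumers: $4.8; on suppliers: $1.2. (They sum to $6.)
The less price-elastic side of the market bears the larger share of a per-unit tax.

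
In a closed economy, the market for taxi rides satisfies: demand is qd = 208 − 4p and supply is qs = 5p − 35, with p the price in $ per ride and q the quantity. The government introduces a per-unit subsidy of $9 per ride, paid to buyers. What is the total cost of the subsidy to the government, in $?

Government outlay = $1080.

Without the subsidy, 208 − 4p = 5p − 35 gives 9p = 243, so p* = $27 and q* = 100.
With a per-unit subsidy paid to buyers, each effectively pays p − 9, so demand becomes qd = 208 − 4(p − 9).
Solving gives q = 120 with buyers paying $22 and suppliers receiving $31 (the $9 wedge).
Outlay = t · Q = 9 · 120 = $1080.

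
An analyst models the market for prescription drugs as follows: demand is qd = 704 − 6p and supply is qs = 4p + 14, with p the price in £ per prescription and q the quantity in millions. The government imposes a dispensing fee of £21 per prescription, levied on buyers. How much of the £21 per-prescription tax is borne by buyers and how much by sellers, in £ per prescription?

Without the tax, 704 − 6p = 4p + 14 gives 10p = 690, so p* = £69 and q* = 290.
With the tax collected from buyers, demand (in seller-price terms) shifts: qd = 704 − 6(p + 21).
Solving gives q = 239.6 with buyers paying £77.4 and sellers receiving £56.4 (the £21 wedge).
Burden on buyers: £8.4; on sellers: £12.6. (They sum to £21.)

Buyers bear £8.4 per prescription; sellers bear £12.6 per prescription.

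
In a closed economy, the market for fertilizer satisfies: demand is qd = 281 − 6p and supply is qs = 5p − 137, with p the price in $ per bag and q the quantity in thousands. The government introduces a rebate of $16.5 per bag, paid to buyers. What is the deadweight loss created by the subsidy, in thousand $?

Deadweight loss = $371.25 thousand.

Without the subsidy, 281 − 6p = 5p − 137 gives 11p = 418, so p* = $38 and q* = 53.
With a per-unit subsidy paid to buyers, each effectively pays p − 16.5, so demand becomes qd = 281 − 6(p − 16.5).
Solving gives q = 98 with buyers paying $30.5 and producers receiving $47 (the $16.5 wedge).
Quantity rises by |ΔQ| = |53 − 98| = 45.
DWL = ½ · t · |ΔQ| = ½ · 16.5 · 45 = $371.25.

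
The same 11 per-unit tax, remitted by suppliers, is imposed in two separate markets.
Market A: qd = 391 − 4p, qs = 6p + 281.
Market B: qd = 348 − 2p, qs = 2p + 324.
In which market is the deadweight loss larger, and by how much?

Market A, by 84.7.

Market A: pre-tax p* = 11, q* = 347; post-tax q = 320.6; deadweight loss = 145.2.
Market B: pre-tax p* = 6, q* = 336; post-tax q = 325; deadweight loss = 60.5.
Difference: 145.2 vs 60.5 → market A is larger by 84.7.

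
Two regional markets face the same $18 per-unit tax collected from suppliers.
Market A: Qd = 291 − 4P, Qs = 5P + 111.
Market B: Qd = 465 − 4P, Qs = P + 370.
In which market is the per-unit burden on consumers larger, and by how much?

Market A, by $6.4.

Market A: pre-tax P* = $20, Q* = 211; post-tax Q = 171; per-unit burden on consumers = $10.
Market B: pre-tax P* = $19, Q* = 389; post-tax Q = 374.6; per-unit burden on consumers = $3.6.
Difference: $10 vs $3.6 → market A is larger by $6.4.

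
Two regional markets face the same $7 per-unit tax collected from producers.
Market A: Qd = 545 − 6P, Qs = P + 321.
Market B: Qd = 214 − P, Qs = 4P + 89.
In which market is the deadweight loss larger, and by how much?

Market A, by $1.4.

Market A: pre-tax P* = $32, Q* = 353; post-tax Q = 347; deadweight loss = $21.
Market B: pre-tax P* = $25, Q* = 189; post-tax Q = 183.4; deadweight loss = $19.6.
Difference: $21 vs $19.6 → market A is larger by $1.4.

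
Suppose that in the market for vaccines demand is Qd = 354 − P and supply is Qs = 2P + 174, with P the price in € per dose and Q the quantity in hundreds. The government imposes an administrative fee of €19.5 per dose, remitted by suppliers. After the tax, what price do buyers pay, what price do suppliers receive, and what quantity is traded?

Without the tax, 354 − P = 2P + 174 gives 3P = 180, so P* = €60 and Q* = 294.
With the tax collected from suppliers, supply shifts: Qs = 2(P − 19.5) + 174.
Solving gives Q = 281 with buyers paying €73 and suppliers receiving €53.5 (the €19.5 wedge).

Buyers pay €73; suppliers receive €53.5; quantity = 281.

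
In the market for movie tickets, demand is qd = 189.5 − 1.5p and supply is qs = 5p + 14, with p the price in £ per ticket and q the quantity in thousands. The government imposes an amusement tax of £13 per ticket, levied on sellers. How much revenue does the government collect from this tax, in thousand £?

Tax revenue = £1742 thousand.

Without the tax, 189.5 − 1.5p = 5p + 14 gives 6.5p = 175.5, so p* = £27 and q* = 149.
With the tax collected from sellers, supply shifts: qs = 5(p − 13) + 14.
Solving gives q = 134 with consumers paying £37 and sellers receiving £24 (the £13 wedge).
Revenue = t · Q = 13 · 134 = £1742.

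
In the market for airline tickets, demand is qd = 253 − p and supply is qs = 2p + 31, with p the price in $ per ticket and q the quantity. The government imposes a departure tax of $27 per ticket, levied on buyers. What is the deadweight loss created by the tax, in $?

Deadweight loss = $243.

Before the tax: set 253 − p = 2p + 31 → p* = $74, q* = 179.
With the tax collected from buyers, demand (in seller-price terms) shifts: qd = 253 − (p + 27).
New equilibrium: buyers pay $92, producers receive $65, q = 161. (Wedge: pb − ps = 27.)
Quantity falls by |ΔQ| = |179 − 161| = 18.
DWL = ½ · t · |ΔQ| = ½ · 27 · 18 = $243.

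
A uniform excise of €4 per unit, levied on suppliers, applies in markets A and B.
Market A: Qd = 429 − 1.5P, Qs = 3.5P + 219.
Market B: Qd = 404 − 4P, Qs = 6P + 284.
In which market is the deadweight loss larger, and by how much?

Market A: pre-tax P* = €42, Q* = 366; post-tax Q = 361.8; deadweight loss = €8.4.
Market B: pre-tax P* = €12, Q* = 356; post-tax Q = 346.4; deadweight loss = €19.2.
Difference: €8.4 vs €19.2 → market B is larger by €10.8.

Market B, by €10.8.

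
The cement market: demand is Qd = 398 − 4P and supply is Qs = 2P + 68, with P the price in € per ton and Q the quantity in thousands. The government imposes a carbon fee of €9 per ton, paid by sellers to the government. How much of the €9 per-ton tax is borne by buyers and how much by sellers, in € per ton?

Buyers bear €3 per ton; sellers bear €6 per ton.

Before the tax: set 398 − 4P = 2P + 68 → P* = €55, Q* = 178.
With the tax collected from sellers, supply shifts: Qs = 2(P − 9) + 68.
New equilibrium: buyers pay €58, sellers receive €49, Q = 166. (Wedge: Pb − Ps = 9.)
Burden on buyers: €3; on sellers: €6. (They sum to €9.)
The less price-elastic side of the market bears the larger share of a per-unit tax.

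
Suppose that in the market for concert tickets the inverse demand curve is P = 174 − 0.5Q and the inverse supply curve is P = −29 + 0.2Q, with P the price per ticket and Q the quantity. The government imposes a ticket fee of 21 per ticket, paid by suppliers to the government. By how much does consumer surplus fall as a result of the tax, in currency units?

Rewrite in direct form: Qd = 348 − 2P and Qs = 5P + 145.
Before the tax: set 348 − 2P = 5P + 145 → P* = 29, Q* = 290.
With the tax collected from suppliers, supply shifts: Qs = 5(P − 21) + 145.
Solving gives Q = 260 with buyers paying 44 and suppliers receiving 23 (the 21 wedge).
ΔCS is the trapezoid between Q = 260 and Q = 290 of height 15: ½ · (290 + 260) · 15 = 4125.

Consumer surplus falls by 4125.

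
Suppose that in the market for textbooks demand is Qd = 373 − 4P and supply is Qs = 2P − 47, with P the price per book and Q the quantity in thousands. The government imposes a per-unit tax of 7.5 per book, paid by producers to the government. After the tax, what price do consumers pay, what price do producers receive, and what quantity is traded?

Consumers pay 72.5; producers receive 65; quantity = 83.

Before the tax: set 373 − 4P = 2P − 47 → P* = 70, Q* = 93.
With the tax collected from producers, supply shifts: Qs = 2(P − 7.5) − 47.
New equilibrium: consumers pay 72.5, producers receive 65, Q = 83. (Wedge: Pb − Ps = 7.5.)
The less price-elastic side of the market bears the larger share of a per-unit tax.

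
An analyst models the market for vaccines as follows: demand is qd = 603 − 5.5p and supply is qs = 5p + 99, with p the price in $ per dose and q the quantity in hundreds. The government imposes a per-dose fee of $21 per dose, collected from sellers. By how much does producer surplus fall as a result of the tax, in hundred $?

Before the tax: set 603 − 5.5p = 5p + 99 → p* = $48, q* = 339.
With the tax collected from sellers, supply shifts: qs = 5(p − 21) + 99.
New equilibrium: consumers pay $58, sellers receive $37, q = 284. (Wedge: pb − ps = 21.)
ΔPS is the trapezoid between Q = 284 and Q = 339 of height $11: ½ · (339 + 284) · 11 = $3426.5.

Producer surplus falls by $3426.5 hundred.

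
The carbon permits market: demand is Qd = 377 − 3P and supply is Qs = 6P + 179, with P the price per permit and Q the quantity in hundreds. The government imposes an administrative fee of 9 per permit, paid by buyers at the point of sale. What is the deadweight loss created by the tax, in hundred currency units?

Before the tax: set 377 − 3P = 6P + 179 → P* = 22, Q* = 311.
With the tax collected from buyers, demand (in seller-price terms) shifts: Qd = 377 − 3(P + 9).
Solving gives Q = 293 with buyers paying 28 and producers receiving 19 (the 9 wedge).
Quantity falls by |ΔQ| = |311 − 293| = 18.
DWL = ½ · t · |ΔQ| = ½ · 9 · 18 = 81.

Deadweight loss = 81 hundred.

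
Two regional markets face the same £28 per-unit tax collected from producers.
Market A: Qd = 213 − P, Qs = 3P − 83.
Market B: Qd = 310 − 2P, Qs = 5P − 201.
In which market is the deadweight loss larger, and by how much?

Market A: pre-tax P* = £74, Q* = 139; post-tax Q = 118; deadweight loss = £294.
Market B: pre-tax P* = £73, Q* = 164; post-tax Q = 124; deadweight loss = £560.
Difference: £294 vs £560 → market B is larger by £266.

Market B, by £266.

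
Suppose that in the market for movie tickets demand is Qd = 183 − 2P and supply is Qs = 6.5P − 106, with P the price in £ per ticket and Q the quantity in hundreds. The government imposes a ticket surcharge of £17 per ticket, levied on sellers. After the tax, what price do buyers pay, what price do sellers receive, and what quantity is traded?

Buyers pay £47; sellers receive £30; quantity = 89.

Without the tax, 183 − 2P = 6.5P − 106 gives 8.5P = 289, so P* = £34 and Q* = 115.
With the tax collected from sellers, supply shifts: Qs = 6.5(P − 17) − 106.
Solving gives Q = 89 with buyers paying £47 and sellers receiving £30 (the £17 wedge).
The less price-elastic side of the market bears the larger share of a per-unit tax.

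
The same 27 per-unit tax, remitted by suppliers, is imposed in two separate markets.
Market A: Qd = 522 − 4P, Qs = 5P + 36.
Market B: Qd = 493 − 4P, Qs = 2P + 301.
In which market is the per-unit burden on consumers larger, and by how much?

Market A: pre-tax P* = 54, Q* = 306; post-tax Q = 246; per-unit burden on consumers = 15.
Market B: pre-tax P* = 32, Q* = 365; post-tax Q = 329; per-unit burden on consumers = 9.
Difference: 15 vs 9 → market A is larger by 6.

Market A, by 6.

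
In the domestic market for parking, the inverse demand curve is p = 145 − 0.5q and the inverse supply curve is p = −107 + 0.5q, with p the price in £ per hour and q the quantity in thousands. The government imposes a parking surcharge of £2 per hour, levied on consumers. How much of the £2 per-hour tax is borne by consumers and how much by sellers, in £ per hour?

Rewrite in direct form: qd = 290 − 2p and qs = 2p + 214.
Without the tax, 290 − 2p = 2p + 214 gives 4p = 76, so p* = £19 and q* = 252.
With the tax collected from consumers, demand (in seller-price terms) shifts: qd = 290 − 2(p + 2).
New equilibrium: consumers pay £20, sellers receive £18, q = 250. (Wedge: pb − ps = 2.)
Burden on consumers: £1; on sellers: £1. (They sum to £2.)
The less price-elastic side of the market bears the larger share of a per-unit tax.

Consumers bear £1 per hour; sellers bear £1 per hour.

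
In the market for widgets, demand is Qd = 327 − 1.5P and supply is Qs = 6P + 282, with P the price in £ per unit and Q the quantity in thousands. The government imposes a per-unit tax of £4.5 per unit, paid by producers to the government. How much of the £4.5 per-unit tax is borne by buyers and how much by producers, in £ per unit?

Without the tax, 327 − 1.5P = 6P + 282 gives 7.5P = 45, so P* = £6 and Q* = 318.
With the tax collected from producers, supply shifts: Qs = 6(P − 4.5) + 282.
Solving gives Q = 312.6 with buyers paying £9.6 and producers receiving £5.1 (the £4.5 wedge).
Burden on buyers: £3.6; on producers: £0.9. (They sum to £4.5.)
The less price-elastic side of the market bears the larger share of a per-unit tax.

Buyers bear £3.6 per unit; producers bear £0.9 per unit.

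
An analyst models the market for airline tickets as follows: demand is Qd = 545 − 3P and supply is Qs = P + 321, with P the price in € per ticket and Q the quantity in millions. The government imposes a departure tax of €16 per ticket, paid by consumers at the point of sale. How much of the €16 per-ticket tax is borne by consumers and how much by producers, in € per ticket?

Consumers bear €4 per ticket; producers bear €12 per ticket.

Without the tax, 545 − 3P = P + 321 gives 4P = 224, so P* = €56 and Q* = 377.
With the tax collected from consumers, demand (in seller-price terms) shifts: Qd = 545 − 3(P + 16).
New equilibrium: consumers pay €60, producers receive €44, Q = 365. (Wedge: Pb − Ps = 16.)
Burden on consumers: €4; on producers: €12. (They sum to €16.)
The less price-elastic side of the market bears the larger share of a per-unit tax.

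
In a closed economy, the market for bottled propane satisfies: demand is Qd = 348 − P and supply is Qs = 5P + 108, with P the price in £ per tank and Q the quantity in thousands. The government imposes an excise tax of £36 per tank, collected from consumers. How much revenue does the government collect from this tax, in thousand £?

Tax revenue = £10008 thousand.

Before the tax: set 348 − P = 5P + 108 → P* = £40, Q* = 308.
With the tax collected from consumers, demand (in seller-price terms) shifts: Qd = 348 − (P + 36).
New equilibrium: consumers pay £70, sellers receive £34, Q = 278. (Wedge: Pb − Ps = 36.)
Revenue = t · Q = 36 · 278 = £10008.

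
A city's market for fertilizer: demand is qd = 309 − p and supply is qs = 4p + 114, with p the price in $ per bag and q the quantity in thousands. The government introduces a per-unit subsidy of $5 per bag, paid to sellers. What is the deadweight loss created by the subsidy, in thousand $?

Deadweight loss = $10 thousand.

Before the subsidy: set 309 − p = 4p + 114 → p* = $39, q* = 270.
With a per-unit subsidy paid to sellers, each receives p + 5 per unit sold, so supply becomes qs = 4(p + 5) + 114.
Solving gives q = 274 with consumers paying $35 and sellers receiving $40 (the $5 wedge).
Quantity rises by |ΔQ| = |270 − 274| = 4.
DWL = ½ · t · |ΔQ| = ½ · 5 · 4 = $10.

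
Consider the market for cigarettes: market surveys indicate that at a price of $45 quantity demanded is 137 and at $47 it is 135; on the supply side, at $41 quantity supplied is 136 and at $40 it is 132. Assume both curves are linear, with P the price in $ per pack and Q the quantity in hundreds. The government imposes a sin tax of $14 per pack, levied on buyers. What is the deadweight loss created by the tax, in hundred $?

Deadweight loss = $78.4 hundred.

Demand slope: (135 − 137)/(47 − 45) = -1, so Qd = 182 − P.
Supply slope: (132 − 136)/(40 − 41) = 4, so Qs = 4P − 28.
Before the tax: set 182 − P = 4P − 28 → P* = $42, Q* = 140.
With the tax collected from buyers, demand (in seller-price terms) shifts: Qd = 182 − (P + 14).
New equilibrium: buyers pay $53.2, suppliers receive $39.2, Q = 128.8. (Wedge: Pb − Ps = 14.)
Quantity falls by |ΔQ| = |140 − 128.8| = 11.2.
DWL = ½ · t · |ΔQ| = ½ · 14 · 11.2 = $78.4.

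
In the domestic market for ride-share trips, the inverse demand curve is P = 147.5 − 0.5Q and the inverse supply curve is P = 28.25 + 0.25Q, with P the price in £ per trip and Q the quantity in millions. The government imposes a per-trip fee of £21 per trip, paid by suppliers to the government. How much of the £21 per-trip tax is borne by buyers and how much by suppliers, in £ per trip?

Inverting to Q(P) form: Qd = 295 − 2P; Qs = 4P − 113.
Before the tax: set 295 − 2P = 4P − 113 → P* = £68, Q* = 159.
With the tax collected from suppliers, supply shifts: Qs = 4(P − 21) − 113.
New equilibrium: buyers pay £82, suppliers receive £61, Q = 131. (Wedge: Pb − Ps = 21.)
Burden on buyers: £14; on suppliers: £7. (They sum to £21.)

Buyers bear £14 per trip; suppliers bear £7 per trip.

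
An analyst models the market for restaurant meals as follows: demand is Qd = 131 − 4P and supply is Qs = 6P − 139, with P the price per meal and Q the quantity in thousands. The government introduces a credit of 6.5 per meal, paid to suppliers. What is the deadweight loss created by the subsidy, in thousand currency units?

Deadweight loss = 50.7 thousand.

Before the subsidy: set 131 − 4P = 6P − 139 → P* = 27, Q* = 23.
With a per-unit subsidy paid to suppliers, each receives P + 6.5 per unit sold, so supply becomes Qs = 6(P + 6.5) − 139.
Solving gives Q = 38.6 with consumers paying 23.1 and suppliers receiving 29.6 (the 6.5 wedge).
Quantity rises by |ΔQ| = |23 − 38.6| = 15.6.
DWL = ½ · t · |ΔQ| = ½ · 6.5 · 15.6 = 50.7.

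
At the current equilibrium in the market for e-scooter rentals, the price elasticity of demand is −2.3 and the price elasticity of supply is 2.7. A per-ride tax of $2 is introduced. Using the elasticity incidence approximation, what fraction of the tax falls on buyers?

Buyers' share ≈ 0.54.

Incidence ratio: buyers' share ≈ εs / (εs + |εd|) = 2.7 / (2.7 + 2.3) = 0.54.
Supply is the more elastic side, so buyers bear the larger share.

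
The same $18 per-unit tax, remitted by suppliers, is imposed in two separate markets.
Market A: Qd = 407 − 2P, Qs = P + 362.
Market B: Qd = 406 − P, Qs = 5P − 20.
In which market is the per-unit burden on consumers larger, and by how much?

Market A: pre-tax P* = $15, Q* = 377; post-tax Q = 365; per-unit burden on consumers = $6.
Market B: pre-tax P* = $71, Q* = 335; post-tax Q = 320; per-unit burden on consumers = $15.
Difference: $6 vs $15 → market B is larger by $9.

Market B, by $9.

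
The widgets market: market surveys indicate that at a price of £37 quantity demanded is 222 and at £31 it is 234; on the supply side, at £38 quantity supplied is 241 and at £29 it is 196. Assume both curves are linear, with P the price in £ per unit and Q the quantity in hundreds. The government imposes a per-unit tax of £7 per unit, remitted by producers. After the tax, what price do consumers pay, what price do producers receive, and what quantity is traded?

Consumers pay £40; producers receive £33; quantity = 216.

Demand slope: (234 − 222)/(31 − 37) = -2, so Qd = 296 − 2P.
Supply slope: (196 − 241)/(29 − 38) = 5, so Qs = 5P + 51.
Without the tax, 296 − 2P = 5P + 51 gives 7P = 245, so P* = £35 and Q* = 226.
With the tax collected from producers, supply shifts: Qs = 5(P − 7) + 51.
Solving gives Q = 216 with consumers paying £40 and producers receiving £33 (the £7 wedge).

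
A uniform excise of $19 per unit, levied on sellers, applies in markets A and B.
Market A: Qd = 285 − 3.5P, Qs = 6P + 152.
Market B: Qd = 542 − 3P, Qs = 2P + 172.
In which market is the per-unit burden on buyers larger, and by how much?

Market A: pre-tax P* = $14, Q* = 236; post-tax Q = 194; per-unit burden on buyers = $12.
Market B: pre-tax P* = $74, Q* = 320; post-tax Q = 297.2; per-unit burden on buyers = $7.6.
Difference: $12 vs $7.6 → market A is larger by $4.4.

Market A, by $4.4.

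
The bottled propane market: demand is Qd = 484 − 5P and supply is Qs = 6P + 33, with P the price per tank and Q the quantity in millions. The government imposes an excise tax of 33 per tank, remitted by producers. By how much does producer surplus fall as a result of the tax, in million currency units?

Before the tax: set 484 − 5P = 6P + 33 → P* = 41, Q* = 279.
With the tax collected from producers, supply shifts: Qs = 6(P − 33) + 33.
Solving gives Q = 189 with buyers paying 59 and producers receiving 26 (the 33 wedge).
ΔPS is the trapezoid between Q = 189 and Q = 279 of height 15: ½ · (279 + 189) · 15 = 3510.

Producer surplus falls by 3510 million.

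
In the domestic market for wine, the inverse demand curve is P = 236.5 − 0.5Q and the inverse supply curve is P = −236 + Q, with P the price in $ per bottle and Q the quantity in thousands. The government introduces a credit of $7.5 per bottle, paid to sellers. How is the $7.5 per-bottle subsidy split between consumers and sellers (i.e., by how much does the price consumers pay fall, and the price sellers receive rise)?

Rewrite in direct form: Qd = 473 − 2P and Qs = P + 236.
Without the subsidy, 473 − 2P = P + 236 gives 3P = 237, so P* = $79 and Q* = 315.
With a per-unit subsidy paid to sellers, each receives P + 7.5 per unit sold, so supply becomes Qs = (P + 7.5) + 236.
Solving gives Q = 320 with consumers paying $76.5 and sellers receiving $84 (the $7.5 wedge).
Gain to consumers: $2.5; to sellers: $5. (They sum to $7.5.)

Consumers gain $2.5 per bottle; sellers gain $5 per bottle.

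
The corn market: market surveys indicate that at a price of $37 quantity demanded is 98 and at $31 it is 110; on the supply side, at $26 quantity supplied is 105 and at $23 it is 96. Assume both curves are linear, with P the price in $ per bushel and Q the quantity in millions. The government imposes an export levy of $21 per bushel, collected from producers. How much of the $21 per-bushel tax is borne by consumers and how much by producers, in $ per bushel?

Consumers bear $12.6 per bushel; producers bear $8.4 per bushel.

Demand slope: (110 − 98)/(31 − 37) = -2, so Qd = 172 − 2P.
Supply slope: (96 − 105)/(23 − 26) = 3, so Qs = 3P + 27.
Before the tax: set 172 − 2P = 3P + 27 → P* = $29, Q* = 114.
With the tax collected from producers, supply shifts: Qs = 3(P − 21) + 27.
Solving gives Q = 88.8 with consumers paying $41.6 and producers receiving $20.6 (the $21 wedge).
Burden on consumers: $12.6; on producers: $8.4. (They sum to $21.)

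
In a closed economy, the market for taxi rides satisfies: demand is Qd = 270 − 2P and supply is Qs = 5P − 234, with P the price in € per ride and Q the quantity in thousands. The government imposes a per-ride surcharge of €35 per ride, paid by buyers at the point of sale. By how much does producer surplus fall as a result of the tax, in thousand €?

Producer surplus falls by €1010 thousand.

Without the tax, 270 − 2P = 5P − 234 gives 7P = 504, so P* = €72 and Q* = 126.
With the tax collected from buyers, demand (in seller-price terms) shifts: Qd = 270 − 2(P + 35).
Solving gives Q = 76 with buyers paying €97 and sellers receiving €62 (the €35 wedge).
ΔPS is the trapezoid between Q = 76 and Q = 126 of height €10: ½ · (126 + 76) · 10 = €1010.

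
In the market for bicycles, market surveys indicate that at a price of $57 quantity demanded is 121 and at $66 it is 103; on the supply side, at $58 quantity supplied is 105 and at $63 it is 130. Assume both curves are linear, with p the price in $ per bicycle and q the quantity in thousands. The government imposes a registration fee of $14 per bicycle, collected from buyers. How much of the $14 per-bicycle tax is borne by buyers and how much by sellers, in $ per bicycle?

Demand slope: (103 − 121)/(66 − 57) = -2, so qd = 235 − 2p.
Supply slope: (130 − 105)/(63 − 58) = 5, so qs = 5p − 185.
Before the tax: set 235 − 2p = 5p − 185 → p* = $60, q* = 115.
With the tax collected from buyers, demand (in seller-price terms) shifts: qd = 235 − 2(p + 14).
New equilibrium: buyers pay $70, sellers receive $56, q = 95. (Wedge: pb − ps = 14.)
Burden on buyers: $10; on sellers: $4. (They sum to $14.)

Buyers bear $10 per bicycle; sellers bear $4 per bicycle.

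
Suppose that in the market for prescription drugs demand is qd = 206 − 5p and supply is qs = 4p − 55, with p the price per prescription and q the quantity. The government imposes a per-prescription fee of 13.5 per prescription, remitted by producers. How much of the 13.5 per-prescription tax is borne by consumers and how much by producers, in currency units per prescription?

Without the tax, 206 − 5p = 4p − 55 gives 9p = 261, so p* = 29 and q* = 61.
With the tax collected from producers, supply shifts: qs = 4(p − 13.5) − 55.
Solving gives q = 31 with consumers paying 35 and producers receiving 21.5 (the 13.5 wedge).
Burden on consumers: 6; on producers: 7.5. (They sum to 13.5.)

Consumers bear 6 per prescription; producers bear 7.5 per prescription.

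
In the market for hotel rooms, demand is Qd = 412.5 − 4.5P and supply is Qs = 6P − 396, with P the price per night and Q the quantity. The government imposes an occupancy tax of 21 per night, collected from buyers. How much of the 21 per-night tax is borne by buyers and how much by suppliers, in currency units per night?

Buyers bear 12 per night; suppliers bear 9 per night.

Before the tax: set 412.5 − 4.5P = 6P − 396 → P* = 77, Q* = 66.
With the tax collected from buyers, demand (in seller-price terms) shifts: Qd = 412.5 − 4.5(P + 21).
Solving gives Q = 12 with buyers paying 89 and suppliers receiving 68 (the 21 wedge).
Burden on buyers: 12; on suppliers: 9. (They sum to 21.)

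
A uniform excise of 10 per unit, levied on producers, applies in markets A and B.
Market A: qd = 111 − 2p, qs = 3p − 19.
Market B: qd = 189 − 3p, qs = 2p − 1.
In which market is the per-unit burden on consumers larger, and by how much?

Market A: pre-tax p* = 26, q* = 59; post-tax q = 47; per-unit burden on consumers = 6.
Market B: pre-tax p* = 38, q* = 75; post-tax q = 63; per-unit burden on consumers = 4.
Difference: 6 vs 4 → market A is larger by 2.

Market A, by 2.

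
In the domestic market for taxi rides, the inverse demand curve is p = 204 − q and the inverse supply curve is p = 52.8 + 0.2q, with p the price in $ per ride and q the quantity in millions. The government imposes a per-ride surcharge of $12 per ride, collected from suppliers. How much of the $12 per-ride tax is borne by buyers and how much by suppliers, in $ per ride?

Inverting to q(p) form: qd = 204 − p; qs = 5p − 264.
Before the tax: set 204 − p = 5p − 264 → p* = $78, q* = 126.
With the tax collected from suppliers, supply shifts: qs = 5(p − 12) − 264.
New equilibrium: buyers pay $88, suppliers receive $76, q = 116. (Wedge: pb − ps = 12.)
Burden on buyers: $10; on suppliers: $2. (They sum to $12.)
The less price-elastic side of the market bears the larger share of a per-unit tax.

Buyers bear $10 per ride; suppliers bear $2 per ride.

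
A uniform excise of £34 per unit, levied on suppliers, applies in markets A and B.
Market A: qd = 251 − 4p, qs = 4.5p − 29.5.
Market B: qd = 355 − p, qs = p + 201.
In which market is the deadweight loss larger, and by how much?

Market A, by £935.

Market A: pre-tax p* = £33, q* = 119; post-tax q = 47; deadweight loss = £1224.
Market B: pre-tax p* = £77, q* = 278; post-tax q = 261; deadweight loss = £289.
Difference: £1224 vs £289 → market A is larger by £935.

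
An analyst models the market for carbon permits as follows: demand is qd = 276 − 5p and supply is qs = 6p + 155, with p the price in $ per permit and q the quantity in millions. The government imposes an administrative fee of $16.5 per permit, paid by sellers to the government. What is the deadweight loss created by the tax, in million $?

Without the tax, 276 − 5p = 6p + 155 gives 11p = 121, so p* = $11 and q* = 221.
With the tax collected from sellers, supply shifts: qs = 6(p − 16.5) + 155.
Solving gives q = 176 with buyers paying $20 and sellers receiving $3.5 (the $16.5 wedge).
Quantity falls by |ΔQ| = |221 − 176| = 45.
DWL = ½ · t · |ΔQ| = ½ · 16.5 · 45 = $371.25.

Deadweight loss = $371.25 million.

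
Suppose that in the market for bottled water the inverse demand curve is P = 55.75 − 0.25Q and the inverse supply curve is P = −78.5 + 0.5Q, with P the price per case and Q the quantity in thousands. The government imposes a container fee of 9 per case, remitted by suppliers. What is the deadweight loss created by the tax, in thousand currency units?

Rewrite in direct form: Qd = 223 − 4P and Qs = 2P + 157.
Without the tax, 223 − 4P = 2P + 157 gives 6P = 66, so P* = 11 and Q* = 179.
With the tax collected from suppliers, supply shifts: Qs = 2(P − 9) + 157.
New equilibrium: buyers pay 14, suppliers receive 5, Q = 167. (Wedge: Pb − Ps = 9.)
Quantity falls by |ΔQ| = |179 − 167| = 12.
DWL = ½ · t · |ΔQ| = ½ · 9 · 12 = 54.

Deadweight loss = 54 thousand.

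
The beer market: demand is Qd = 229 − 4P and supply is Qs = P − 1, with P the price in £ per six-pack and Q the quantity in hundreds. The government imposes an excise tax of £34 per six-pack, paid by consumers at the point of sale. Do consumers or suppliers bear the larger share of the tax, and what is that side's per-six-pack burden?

Without the tax, 229 − 4P = P − 1 gives 5P = 230, so P* = £46 and Q* = 45.
With the tax collected from consumers, demand (in seller-price terms) shifts: Qd = 229 − 4(P + 34).
New equilibrium: consumers pay £52.8, suppliers receive £18.8, Q = 17.8. (Wedge: Pb − Ps = 34.)
Per-six-pack burden: consumers £6.8, suppliers £27.2.
Suppliers take the larger share because supply is less price-elastic here (demand slope 4 vs supply slope 1).

Suppliers bear the larger share: £27.2 per six-pack.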